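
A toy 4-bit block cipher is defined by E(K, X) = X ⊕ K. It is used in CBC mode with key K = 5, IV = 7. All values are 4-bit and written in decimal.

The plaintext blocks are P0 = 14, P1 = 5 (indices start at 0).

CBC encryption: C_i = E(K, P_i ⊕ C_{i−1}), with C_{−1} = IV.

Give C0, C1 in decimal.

C0: P0 ⊕ 7 = 9; E(K, 9) = 12.
C1: P1 ⊕ 12 = 9; E(K, 9) = 12.

C0 = 12, C1 = 12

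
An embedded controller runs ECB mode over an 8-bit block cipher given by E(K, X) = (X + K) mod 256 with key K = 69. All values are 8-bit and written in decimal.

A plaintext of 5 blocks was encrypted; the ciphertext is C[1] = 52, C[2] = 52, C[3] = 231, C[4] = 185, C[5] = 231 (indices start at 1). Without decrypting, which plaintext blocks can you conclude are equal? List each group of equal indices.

ECB encrypts each block independently with the same key, so equal ciphertext blocks imply equal plaintext blocks.
C[1] = C[2] = 52, so P[1] = P[2].
C[3] = C[5] = 231, so P[3] = P[5].

P[1] = P[2]; P[3] = P[5]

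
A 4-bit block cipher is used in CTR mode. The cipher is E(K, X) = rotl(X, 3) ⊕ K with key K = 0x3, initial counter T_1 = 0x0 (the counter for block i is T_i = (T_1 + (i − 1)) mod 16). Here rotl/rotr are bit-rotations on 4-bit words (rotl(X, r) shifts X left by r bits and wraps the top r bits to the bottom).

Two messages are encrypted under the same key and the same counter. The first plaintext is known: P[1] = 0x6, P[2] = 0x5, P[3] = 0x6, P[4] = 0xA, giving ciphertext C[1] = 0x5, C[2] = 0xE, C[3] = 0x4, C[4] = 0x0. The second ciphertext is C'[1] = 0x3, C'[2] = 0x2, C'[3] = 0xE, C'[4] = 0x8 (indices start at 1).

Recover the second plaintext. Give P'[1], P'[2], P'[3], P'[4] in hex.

P'[1] = 0x0, P'[2] = 0x9, P'[3] = 0xC, P'[4] = 0x2

In CTR with a reused counter, both messages share the same keystream S_i, so C_i ⊕ C'_i = P_i ⊕ P'_i and thus P'_i = P_i ⊕ C_i ⊕ C'_i.
P'[1]: 0x6 ⊕ 0x5 ⊕ 0x3 = 0x0.
P'[2]: 0x5 ⊕ 0xE ⊕ 0x2 = 0x9.
P'[3]: 0x6 ⊕ 0x4 ⊕ 0xE = 0xC.
P'[4]: 0xA ⊕ 0x0 ⊕ 0x8 = 0x2.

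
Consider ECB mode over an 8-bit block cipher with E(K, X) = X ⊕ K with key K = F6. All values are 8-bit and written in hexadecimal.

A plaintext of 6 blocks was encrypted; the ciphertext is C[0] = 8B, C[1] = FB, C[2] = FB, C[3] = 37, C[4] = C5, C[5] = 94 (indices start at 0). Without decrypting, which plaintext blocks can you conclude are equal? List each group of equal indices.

ECB encrypts each block independently with the same key, so equal ciphertext blocks imply equal plaintext blocks.
C[1] = C[2] = FB, so P[1] = P[2].

P[1] = P[2]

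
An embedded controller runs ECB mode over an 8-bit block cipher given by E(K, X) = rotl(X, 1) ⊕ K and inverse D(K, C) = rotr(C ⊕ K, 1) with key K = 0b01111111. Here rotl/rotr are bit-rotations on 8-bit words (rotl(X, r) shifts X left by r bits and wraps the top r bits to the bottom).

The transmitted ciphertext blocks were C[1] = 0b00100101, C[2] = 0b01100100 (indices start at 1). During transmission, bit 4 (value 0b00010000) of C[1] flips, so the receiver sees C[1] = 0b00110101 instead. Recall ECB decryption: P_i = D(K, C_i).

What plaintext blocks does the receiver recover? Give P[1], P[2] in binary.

P[1] = 0b00100101, P[2] = 0b10001101

Only C[1] changed, to 0b00110101. In ECB, a change in C_i affects only P_i. Decrypting the received ciphertext:
P[1]: D(K, 0b00110101) = 0b00100101.
P[2]: D(K, 0b01100100) = 0b10001101.
Blocks that differ from the original plaintext: P[1].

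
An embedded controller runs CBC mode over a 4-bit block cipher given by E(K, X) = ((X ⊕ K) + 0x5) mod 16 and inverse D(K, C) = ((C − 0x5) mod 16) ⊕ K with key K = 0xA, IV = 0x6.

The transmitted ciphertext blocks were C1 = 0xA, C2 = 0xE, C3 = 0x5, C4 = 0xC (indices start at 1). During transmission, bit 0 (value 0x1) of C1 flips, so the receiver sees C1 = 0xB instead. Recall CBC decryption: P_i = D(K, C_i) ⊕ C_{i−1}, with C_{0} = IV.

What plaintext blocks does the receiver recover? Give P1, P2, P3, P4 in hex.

P1 = 0xA, P2 = 0x8, P3 = 0x4, P4 = 0x8

Only C1 changed, to 0xB. In CBC, a change in C_i garbles P_i and flips the same bit in P_{i+1}. Decrypting the received ciphertext:
P1: D(K, 0xB) = 0xC; 0xC ⊕ 0x6 = 0xA.
P2: D(K, 0xE) = 0x3; 0x3 ⊕ 0xB = 0x8.
P3: D(K, 0x5) = 0xA; 0xA ⊕ 0xE = 0x4.
P4: D(K, 0xC) = 0xD; 0xD ⊕ 0x5 = 0x8.
Blocks that differ from the original plaintext: P1, P2.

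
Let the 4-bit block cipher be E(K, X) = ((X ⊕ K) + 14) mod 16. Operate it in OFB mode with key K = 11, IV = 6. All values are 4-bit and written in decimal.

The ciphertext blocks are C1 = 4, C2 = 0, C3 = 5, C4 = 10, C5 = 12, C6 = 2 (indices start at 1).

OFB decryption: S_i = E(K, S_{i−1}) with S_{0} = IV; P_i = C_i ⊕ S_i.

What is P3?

P3 = 6

P1: S = E(K, 6) = 11; 4 ⊕ 11 = 15.
P2: S = E(K, 11) = 14; 0 ⊕ 14 = 14.
P3: S = E(K, 14) = 3; 5 ⊕ 3 = 6.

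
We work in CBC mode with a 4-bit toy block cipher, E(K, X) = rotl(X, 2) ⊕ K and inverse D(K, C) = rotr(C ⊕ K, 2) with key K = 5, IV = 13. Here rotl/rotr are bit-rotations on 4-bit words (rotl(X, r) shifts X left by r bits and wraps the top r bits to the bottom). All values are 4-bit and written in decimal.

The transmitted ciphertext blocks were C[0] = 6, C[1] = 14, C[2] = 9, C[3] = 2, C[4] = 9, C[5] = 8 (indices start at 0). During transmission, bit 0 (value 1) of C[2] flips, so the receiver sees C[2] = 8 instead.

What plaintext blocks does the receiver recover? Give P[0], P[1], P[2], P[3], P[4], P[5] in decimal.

P[0] = 1, P[1] = 8, P[2] = 9, P[3] = 5, P[4] = 1, P[5] = 14

CBC decryption: P_i = D(K, C_i) ⊕ C_{i−1}, with C_{−1} = IV.
Only C[2] changed, to 8. In CBC, a change in C_i garbles P_i and flips the same bit in P_{i+1}. Decrypting the received ciphertext:
P[0]: D(K, 6) = 12; 12 ⊕ 13 = 1.
P[1]: D(K, 14) = 14; 14 ⊕ 6 = 8.
P[2]: D(K, 8) = 7; 7 ⊕ 14 = 9.
P[3]: D(K, 2) = 13; 13 ⊕ 8 = 5.
P[4]: D(K, 9) = 3; 3 ⊕ 2 = 1.
P[5]: D(K, 8) = 7; 7 ⊕ 9 = 14.
Blocks that differ from the original plaintext: P[2], P[3].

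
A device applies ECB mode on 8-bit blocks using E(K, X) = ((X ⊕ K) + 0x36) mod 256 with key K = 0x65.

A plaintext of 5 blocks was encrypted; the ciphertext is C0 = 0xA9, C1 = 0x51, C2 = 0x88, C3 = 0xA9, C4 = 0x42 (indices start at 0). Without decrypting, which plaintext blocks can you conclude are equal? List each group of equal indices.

ECB encrypts each block independently with the same key, so equal ciphertext blocks imply equal plaintext blocks.
C0 = C3 = 0xA9, so P0 = P3.

P0 = P3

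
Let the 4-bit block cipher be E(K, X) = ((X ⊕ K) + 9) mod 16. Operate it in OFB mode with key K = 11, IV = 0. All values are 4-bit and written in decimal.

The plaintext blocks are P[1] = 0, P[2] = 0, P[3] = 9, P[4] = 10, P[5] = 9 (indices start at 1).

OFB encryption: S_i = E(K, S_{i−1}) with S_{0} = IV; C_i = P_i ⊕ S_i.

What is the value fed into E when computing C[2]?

4

C[1]: S = E(K, 0) = 4; 0 ⊕ 4 = 4.
C[2]: S = E(K, 4) = 8; 0 ⊕ 8 = 8.
So the input to E for block [2] is 4.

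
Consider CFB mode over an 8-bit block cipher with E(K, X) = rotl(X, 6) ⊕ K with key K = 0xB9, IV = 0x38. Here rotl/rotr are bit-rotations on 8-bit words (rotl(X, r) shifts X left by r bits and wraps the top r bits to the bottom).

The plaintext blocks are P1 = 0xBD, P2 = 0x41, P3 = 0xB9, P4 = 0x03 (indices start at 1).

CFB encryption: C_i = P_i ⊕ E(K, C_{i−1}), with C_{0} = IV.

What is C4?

C4 = 0x1D

C1: E(K, 0x38) = 0xB7; 0xBD ⊕ 0xB7 = 0x0A.
C2: E(K, 0x0A) = 0x3B; 0x41 ⊕ 0x3B = 0x7A.
C3: E(K, 0x7A) = 0x27; 0xB9 ⊕ 0x27 = 0x9E.
C4: E(K, 0x9E) = 0x1E; 0x03 ⊕ 0x1E = 0x1D.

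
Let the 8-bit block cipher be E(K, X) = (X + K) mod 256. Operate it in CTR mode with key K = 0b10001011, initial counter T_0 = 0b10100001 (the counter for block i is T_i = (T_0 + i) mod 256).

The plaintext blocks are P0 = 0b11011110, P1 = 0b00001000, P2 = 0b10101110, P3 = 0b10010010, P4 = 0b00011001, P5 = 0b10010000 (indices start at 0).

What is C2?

CTR encryption: S_i = E(K, T_i) where T_i is the counter for block i; C_i = P_i ⊕ S_i.
C0: T = 0b10100001, S = E(K, T) = 0b00101100; 0b11011110 ⊕ 0b00101100 = 0b11110010.
C1: T = 0b10100010, S = E(K, T) = 0b00101101; 0b00001000 ⊕ 0b00101101 = 0b00100101.
C2: T = 0b10100011, S = E(K, T) = 0b00101110; 0b10101110 ⊕ 0b00101110 = 0b10000000.

C2 = 0b10000000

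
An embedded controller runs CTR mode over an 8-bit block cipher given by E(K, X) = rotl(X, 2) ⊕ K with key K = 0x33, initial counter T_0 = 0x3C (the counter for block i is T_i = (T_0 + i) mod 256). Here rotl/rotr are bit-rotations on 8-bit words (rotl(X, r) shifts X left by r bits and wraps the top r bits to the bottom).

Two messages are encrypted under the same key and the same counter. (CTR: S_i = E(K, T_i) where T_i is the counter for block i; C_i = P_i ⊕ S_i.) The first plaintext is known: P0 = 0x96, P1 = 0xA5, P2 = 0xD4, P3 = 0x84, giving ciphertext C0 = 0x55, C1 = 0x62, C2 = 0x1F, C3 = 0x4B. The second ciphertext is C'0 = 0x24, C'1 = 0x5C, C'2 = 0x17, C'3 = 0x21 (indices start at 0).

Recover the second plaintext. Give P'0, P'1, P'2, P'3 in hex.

P'0 = 0xE7, P'1 = 0x9B, P'2 = 0xDC, P'3 = 0xEE

In CTR with a reused counter, both messages share the same keystream S_i, so C_i ⊕ C'_i = P_i ⊕ P'_i and thus P'_i = P_i ⊕ C_i ⊕ C'_i.
P'0: 0x96 ⊕ 0x55 ⊕ 0x24 = 0xE7.
P'1: 0xA5 ⊕ 0x62 ⊕ 0x5C = 0x9B.
P'2: 0xD4 ⊕ 0x1F ⊕ 0x17 = 0xDC.
P'3: 0x84 ⊕ 0x4B ⊕ 0x21 = 0xEE.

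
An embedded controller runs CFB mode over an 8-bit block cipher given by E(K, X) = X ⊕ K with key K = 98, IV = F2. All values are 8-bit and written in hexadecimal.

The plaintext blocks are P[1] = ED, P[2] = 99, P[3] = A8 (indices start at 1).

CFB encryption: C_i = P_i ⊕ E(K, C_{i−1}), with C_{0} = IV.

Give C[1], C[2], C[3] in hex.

C[1]: E(K, F2) = 6A; ED ⊕ 6A = 87.
C[2]: E(K, 87) = 1F; 99 ⊕ 1F = 86.
C[3]: E(K, 86) = 1E; A8 ⊕ 1E = B6.

C[1] = 87, C[2] = 86, C[3] = B6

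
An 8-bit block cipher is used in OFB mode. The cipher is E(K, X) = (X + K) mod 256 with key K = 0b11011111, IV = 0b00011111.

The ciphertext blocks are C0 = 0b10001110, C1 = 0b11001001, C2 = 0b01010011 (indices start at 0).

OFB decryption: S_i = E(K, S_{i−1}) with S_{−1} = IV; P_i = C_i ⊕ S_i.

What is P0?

P0 = 0b01110000

P0: S = E(K, 0b00011111) = 0b11111110; 0b10001110 ⊕ 0b11111110 = 0b01110000.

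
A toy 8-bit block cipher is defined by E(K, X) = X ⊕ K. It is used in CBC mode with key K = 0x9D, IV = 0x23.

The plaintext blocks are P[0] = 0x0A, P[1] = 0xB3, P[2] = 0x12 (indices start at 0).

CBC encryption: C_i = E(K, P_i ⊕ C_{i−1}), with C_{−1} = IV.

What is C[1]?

C[1] = 0x9A

C[0]: P[0] ⊕ 0x23 = 0x29; E(K, 0x29) = 0xB4.
C[1]: P[1] ⊕ 0xB4 = 0x07; E(K, 0x07) = 0x9A.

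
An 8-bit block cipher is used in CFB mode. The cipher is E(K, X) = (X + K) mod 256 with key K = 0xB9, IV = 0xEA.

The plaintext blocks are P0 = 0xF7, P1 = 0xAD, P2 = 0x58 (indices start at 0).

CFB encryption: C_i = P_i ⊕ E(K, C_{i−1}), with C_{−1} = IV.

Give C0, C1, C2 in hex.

C0 = 0x54, C1 = 0xA0, C2 = 0x01

C0: E(K, 0xEA) = 0xA3; 0xF7 ⊕ 0xA3 = 0x54.
C1: E(K, 0x54) = 0x0D; 0xAD ⊕ 0x0D = 0xA0.
C2: E(K, 0xA0) = 0x59; 0x58 ⊕ 0x59 = 0x01.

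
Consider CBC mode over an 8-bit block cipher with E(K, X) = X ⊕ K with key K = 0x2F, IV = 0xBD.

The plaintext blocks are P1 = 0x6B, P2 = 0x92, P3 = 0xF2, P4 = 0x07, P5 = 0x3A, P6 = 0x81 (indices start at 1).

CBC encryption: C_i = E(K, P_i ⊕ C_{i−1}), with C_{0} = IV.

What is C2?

C1: P1 ⊕ 0xBD = 0xD6; E(K, 0xD6) = 0xF9.
C2: P2 ⊕ 0xF9 = 0x6B; E(K, 0x6B) = 0x44.

C2 = 0x44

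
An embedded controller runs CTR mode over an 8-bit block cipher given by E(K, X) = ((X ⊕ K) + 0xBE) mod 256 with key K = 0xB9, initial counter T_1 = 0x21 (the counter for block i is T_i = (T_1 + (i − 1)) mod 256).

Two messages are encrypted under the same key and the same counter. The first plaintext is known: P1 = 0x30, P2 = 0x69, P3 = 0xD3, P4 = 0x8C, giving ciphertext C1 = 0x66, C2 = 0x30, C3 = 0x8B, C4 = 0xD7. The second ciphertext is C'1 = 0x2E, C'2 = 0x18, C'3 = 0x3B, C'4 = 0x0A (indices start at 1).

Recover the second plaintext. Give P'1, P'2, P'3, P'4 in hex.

In CTR with a reused counter, both messages share the same keystream S_i, so C_i ⊕ C'_i = P_i ⊕ P'_i and thus P'_i = P_i ⊕ C_i ⊕ C'_i.
P'1: 0x30 ⊕ 0x66 ⊕ 0x2E = 0x78.
P'2: 0x69 ⊕ 0x30 ⊕ 0x18 = 0x41.
P'3: 0xD3 ⊕ 0x8B ⊕ 0x3B = 0x63.
P'4: 0x8C ⊕ 0xD7 ⊕ 0x0A = 0x51.

P'1 = 0x78, P'2 = 0x41, P'3 = 0x63, P'4 = 0x51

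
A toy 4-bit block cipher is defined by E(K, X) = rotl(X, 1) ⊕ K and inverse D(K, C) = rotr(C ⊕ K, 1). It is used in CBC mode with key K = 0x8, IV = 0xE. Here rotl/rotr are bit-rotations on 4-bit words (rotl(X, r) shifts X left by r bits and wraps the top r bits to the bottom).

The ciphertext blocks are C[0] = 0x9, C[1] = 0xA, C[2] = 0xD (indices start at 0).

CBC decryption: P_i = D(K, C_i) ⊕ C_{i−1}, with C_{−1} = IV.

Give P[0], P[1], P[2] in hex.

P[0]: D(K, 0x9) = 0x8; 0x8 ⊕ 0xE = 0x6.
P[1]: D(K, 0xA) = 0x1; 0x1 ⊕ 0x9 = 0x8.
P[2]: D(K, 0xD) = 0xA; 0xA ⊕ 0xA = 0x0.

P[0] = 0x6, P[1] = 0x8, P[2] = 0x0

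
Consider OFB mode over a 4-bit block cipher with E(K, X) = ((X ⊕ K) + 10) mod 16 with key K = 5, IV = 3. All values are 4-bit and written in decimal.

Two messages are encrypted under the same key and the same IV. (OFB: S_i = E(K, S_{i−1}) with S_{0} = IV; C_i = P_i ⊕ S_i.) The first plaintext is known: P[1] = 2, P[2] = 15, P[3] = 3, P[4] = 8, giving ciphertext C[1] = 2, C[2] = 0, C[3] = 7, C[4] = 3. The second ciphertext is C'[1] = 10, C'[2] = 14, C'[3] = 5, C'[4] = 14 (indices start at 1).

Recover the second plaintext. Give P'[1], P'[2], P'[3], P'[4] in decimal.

P'[1] = 10, P'[2] = 1, P'[3] = 1, P'[4] = 5

In OFB with a reused IV, both messages share the same keystream S_i, so C_i ⊕ C'_i = P_i ⊕ P'_i and thus P'_i = P_i ⊕ C_i ⊕ C'_i.
P'[1]: 2 ⊕ 2 ⊕ 10 = 10.
P'[2]: 15 ⊕ 0 ⊕ 14 = 1.
P'[3]: 3 ⊕ 7 ⊕ 5 = 1.
P'[4]: 8 ⊕ 3 ⊕ 14 = 5.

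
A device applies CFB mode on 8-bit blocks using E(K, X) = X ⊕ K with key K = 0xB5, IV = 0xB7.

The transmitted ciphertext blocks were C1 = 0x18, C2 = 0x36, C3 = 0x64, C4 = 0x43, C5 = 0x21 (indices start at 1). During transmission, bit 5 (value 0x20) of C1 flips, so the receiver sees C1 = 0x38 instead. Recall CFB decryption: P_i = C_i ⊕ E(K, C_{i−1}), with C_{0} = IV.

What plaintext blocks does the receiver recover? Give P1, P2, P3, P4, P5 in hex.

P1 = 0x3A, P2 = 0xBB, P3 = 0xE7, P4 = 0x92, P5 = 0xD7

Only C1 changed, to 0x38. In CFB, a change in C_i flips the same bit in P_i and garbles P_{i+1}. Decrypting the received ciphertext:
P1: E(K, 0xB7) = 0x02; 0x38 ⊕ 0x02 = 0x3A.
P2: E(K, 0x38) = 0x8D; 0x36 ⊕ 0x8D = 0xBB.
P3: E(K, 0x36) = 0x83; 0x64 ⊕ 0x83 = 0xE7.
P4: E(K, 0x64) = 0xD1; 0x43 ⊕ 0xD1 = 0x92.
P5: E(K, 0x43) = 0xF6; 0x21 ⊕ 0xF6 = 0xD7.
Blocks that differ from the original plaintext: P1, P2.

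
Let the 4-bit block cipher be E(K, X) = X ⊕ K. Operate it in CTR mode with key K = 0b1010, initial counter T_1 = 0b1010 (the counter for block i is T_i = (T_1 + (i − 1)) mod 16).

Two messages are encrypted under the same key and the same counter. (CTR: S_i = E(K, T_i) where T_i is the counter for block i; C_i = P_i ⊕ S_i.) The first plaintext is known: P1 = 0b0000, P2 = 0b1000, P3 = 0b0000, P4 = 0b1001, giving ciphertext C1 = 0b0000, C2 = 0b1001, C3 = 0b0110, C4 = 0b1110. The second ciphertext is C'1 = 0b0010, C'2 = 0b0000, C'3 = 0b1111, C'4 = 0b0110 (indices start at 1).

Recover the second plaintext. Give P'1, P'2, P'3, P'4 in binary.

In CTR with a reused counter, both messages share the same keystream S_i, so C_i ⊕ C'_i = P_i ⊕ P'_i and thus P'_i = P_i ⊕ C_i ⊕ C'_i.
P'1: 0b0000 ⊕ 0b0000 ⊕ 0b0010 = 0b0010.
P'2: 0b1000 ⊕ 0b1001 ⊕ 0b0000 = 0b0001.
P'3: 0b0000 ⊕ 0b0110 ⊕ 0b1111 = 0b1001.
P'4: 0b1001 ⊕ 0b1110 ⊕ 0b0110 = 0b0001.

P'1 = 0b0010, P'2 = 0b0001, P'3 = 0b1001, P'4 = 0b0001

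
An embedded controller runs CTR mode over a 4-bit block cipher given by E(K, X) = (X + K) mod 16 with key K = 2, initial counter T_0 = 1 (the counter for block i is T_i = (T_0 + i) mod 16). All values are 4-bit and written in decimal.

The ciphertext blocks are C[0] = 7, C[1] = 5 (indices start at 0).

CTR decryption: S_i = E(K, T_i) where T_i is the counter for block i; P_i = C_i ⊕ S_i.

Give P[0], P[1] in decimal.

P[0]: T = 1, S = E(K, T) = 3; 7 ⊕ 3 = 4.
P[1]: T = 2, S = E(K, T) = 4; 5 ⊕ 4 = 1.

P[0] = 4, P[1] = 1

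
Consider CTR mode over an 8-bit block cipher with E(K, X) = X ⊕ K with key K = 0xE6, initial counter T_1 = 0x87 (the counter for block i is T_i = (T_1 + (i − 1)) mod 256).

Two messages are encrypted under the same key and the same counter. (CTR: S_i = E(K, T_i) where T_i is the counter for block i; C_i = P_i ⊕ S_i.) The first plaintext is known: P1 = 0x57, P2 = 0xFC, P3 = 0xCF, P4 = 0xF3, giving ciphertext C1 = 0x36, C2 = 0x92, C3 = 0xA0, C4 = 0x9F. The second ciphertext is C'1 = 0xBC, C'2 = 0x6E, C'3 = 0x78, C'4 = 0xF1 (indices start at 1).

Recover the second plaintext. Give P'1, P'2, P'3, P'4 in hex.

In CTR with a reused counter, both messages share the same keystream S_i, so C_i ⊕ C'_i = P_i ⊕ P'_i and thus P'_i = P_i ⊕ C_i ⊕ C'_i.
P'1: 0x57 ⊕ 0x36 ⊕ 0xBC = 0xDD.
P'2: 0xFC ⊕ 0x92 ⊕ 0x6E = 0x00.
P'3: 0xCF ⊕ 0xA0 ⊕ 0x78 = 0x17.
P'4: 0xF3 ⊕ 0x9F ⊕ 0xF1 = 0x9D.

P'1 = 0xDD, P'2 = 0x00, P'3 = 0x17, P'4 = 0x9D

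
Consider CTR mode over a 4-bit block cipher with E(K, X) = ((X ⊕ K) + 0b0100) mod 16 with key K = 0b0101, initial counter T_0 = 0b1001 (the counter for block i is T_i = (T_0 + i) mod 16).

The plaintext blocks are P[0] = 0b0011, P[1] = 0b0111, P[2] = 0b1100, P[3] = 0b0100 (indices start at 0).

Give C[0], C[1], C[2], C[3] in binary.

CTR encryption: S_i = E(K, T_i) where T_i is the counter for block i; C_i = P_i ⊕ S_i.
C[0]: T = 0b1001, S = E(K, T) = 0b0000; 0b0011 ⊕ 0b0000 = 0b0011.
C[1]: T = 0b1010, S = E(K, T) = 0b0011; 0b0111 ⊕ 0b0011 = 0b0100.
C[2]: T = 0b1011, S = E(K, T) = 0b0010; 0b1100 ⊕ 0b0010 = 0b1110.
C[3]: T = 0b1100, S = E(K, T) = 0b1101; 0b0100 ⊕ 0b1101 = 0b1001.

C[0] = 0b0011, C[1] = 0b0100, C[2] = 0b1110, C[3] = 0b1001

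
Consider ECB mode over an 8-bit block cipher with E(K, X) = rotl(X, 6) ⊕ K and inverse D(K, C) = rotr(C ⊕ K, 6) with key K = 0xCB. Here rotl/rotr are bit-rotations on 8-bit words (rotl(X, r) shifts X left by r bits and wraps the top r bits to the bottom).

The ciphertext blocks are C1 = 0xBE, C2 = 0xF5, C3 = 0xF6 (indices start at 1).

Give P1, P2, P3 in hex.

P1 = 0xD5, P2 = 0xF8, P3 = 0xF4

ECB decryption: P_i = D(K, C_i).
P1: D(K, 0xBE) = 0xD5.
P2: D(K, 0xF5) = 0xF8.
P3: D(K, 0xF6) = 0xF4.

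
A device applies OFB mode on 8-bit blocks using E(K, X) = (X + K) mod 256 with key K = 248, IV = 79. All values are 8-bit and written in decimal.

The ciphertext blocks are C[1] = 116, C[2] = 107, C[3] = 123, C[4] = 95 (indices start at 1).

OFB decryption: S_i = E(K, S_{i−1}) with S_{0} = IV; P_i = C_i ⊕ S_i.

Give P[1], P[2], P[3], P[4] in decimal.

P[1] = 51, P[2] = 84, P[3] = 76, P[4] = 112

P[1]: S = E(K, 79) = 71; 116 ⊕ 71 = 51.
P[2]: S = E(K, 71) = 63; 107 ⊕ 63 = 84.
P[3]: S = E(K, 63) = 55; 123 ⊕ 55 = 76.
P[4]: S = E(K, 55) = 47; 95 ⊕ 47 = 112.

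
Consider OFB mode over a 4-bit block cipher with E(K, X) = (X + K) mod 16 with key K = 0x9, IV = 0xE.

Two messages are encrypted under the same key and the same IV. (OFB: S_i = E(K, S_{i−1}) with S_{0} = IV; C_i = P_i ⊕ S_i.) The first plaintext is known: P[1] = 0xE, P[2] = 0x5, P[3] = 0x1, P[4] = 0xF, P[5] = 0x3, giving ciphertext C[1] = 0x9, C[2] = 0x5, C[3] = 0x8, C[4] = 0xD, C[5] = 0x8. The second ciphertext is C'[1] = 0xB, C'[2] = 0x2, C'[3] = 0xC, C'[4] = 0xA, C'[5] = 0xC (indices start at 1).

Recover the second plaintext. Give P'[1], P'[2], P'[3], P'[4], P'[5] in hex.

In OFB with a reused IV, both messages share the same keystream S_i, so C_i ⊕ C'_i = P_i ⊕ P'_i and thus P'_i = P_i ⊕ C_i ⊕ C'_i.
P'[1]: 0xE ⊕ 0x9 ⊕ 0xB = 0xC.
P'[2]: 0x5 ⊕ 0x5 ⊕ 0x2 = 0x2.
P'[3]: 0x1 ⊕ 0x8 ⊕ 0xC = 0x5.
P'[4]: 0xF ⊕ 0xD ⊕ 0xA = 0x8.
P'[5]: 0x3 ⊕ 0x8 ⊕ 0xC = 0x7.

P'[1] = 0xC, P'[2] = 0x2, P'[3] = 0x5, P'[4] = 0x8, P'[5] = 0x7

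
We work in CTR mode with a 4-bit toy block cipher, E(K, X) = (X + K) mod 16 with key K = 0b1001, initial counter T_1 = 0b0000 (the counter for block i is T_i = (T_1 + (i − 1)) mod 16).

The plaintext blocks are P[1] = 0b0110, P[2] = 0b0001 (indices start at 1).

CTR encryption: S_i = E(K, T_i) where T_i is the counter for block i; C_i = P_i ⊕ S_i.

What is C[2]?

C[2] = 0b1011

C[1]: T = 0b0000, S = E(K, T) = 0b1001; 0b0110 ⊕ 0b1001 = 0b1111.
C[2]: T = 0b0001, S = E(K, T) = 0b1010; 0b0001 ⊕ 0b1010 = 0b1011.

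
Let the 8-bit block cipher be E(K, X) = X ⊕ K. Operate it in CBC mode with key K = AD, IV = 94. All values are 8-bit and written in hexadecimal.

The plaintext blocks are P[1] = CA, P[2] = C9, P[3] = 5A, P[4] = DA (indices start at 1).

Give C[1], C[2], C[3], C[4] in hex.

CBC encryption: C_i = E(K, P_i ⊕ C_{i−1}), with C_{0} = IV.
C[1]: P[1] ⊕ 94 = 5E; E(K, 5E) = F3.
C[2]: P[2] ⊕ F3 = 3A; E(K, 3A) = 97.
C[3]: P[3] ⊕ 97 = CD; E(K, CD) = 60.
C[4]: P[4] ⊕ 60 = BA; E(K, BA) = 17.

C[1] = F3, C[2] = 97, C[3] = 60, C[4] = 17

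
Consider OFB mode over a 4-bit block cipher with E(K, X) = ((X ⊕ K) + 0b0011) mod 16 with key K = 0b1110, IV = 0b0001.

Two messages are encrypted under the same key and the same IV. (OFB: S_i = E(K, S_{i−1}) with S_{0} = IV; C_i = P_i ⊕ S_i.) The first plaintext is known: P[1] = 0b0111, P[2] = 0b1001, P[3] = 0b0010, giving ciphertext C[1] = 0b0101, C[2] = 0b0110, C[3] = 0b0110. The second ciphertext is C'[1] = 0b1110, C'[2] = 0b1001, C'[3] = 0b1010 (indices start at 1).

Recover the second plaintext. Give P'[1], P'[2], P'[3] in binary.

P'[1] = 0b1100, P'[2] = 0b0110, P'[3] = 0b1110

In OFB with a reused IV, both messages share the same keystream S_i, so C_i ⊕ C'_i = P_i ⊕ P'_i and thus P'_i = P_i ⊕ C_i ⊕ C'_i.
P'[1]: 0b0111 ⊕ 0b0101 ⊕ 0b1110 = 0b1100.
P'[2]: 0b1001 ⊕ 0b0110 ⊕ 0b1001 = 0b0110.
P'[3]: 0b0010 ⊕ 0b0110 ⊕ 0b1010 = 0b1110.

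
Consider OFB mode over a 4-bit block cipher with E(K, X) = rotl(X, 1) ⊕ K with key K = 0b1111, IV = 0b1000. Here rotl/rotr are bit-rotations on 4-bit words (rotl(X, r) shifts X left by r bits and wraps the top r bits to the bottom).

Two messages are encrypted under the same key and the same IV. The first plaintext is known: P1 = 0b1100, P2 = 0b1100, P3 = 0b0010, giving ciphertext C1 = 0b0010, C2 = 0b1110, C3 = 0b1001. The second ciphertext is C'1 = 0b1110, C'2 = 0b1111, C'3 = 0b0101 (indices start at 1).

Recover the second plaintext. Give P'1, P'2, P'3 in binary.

P'1 = 0b0000, P'2 = 0b1101, P'3 = 0b1110

In OFB with a reused IV, both messages share the same keystream S_i, so C_i ⊕ C'_i = P_i ⊕ P'_i and thus P'_i = P_i ⊕ C_i ⊕ C'_i.
P'1: 0b1100 ⊕ 0b0010 ⊕ 0b1110 = 0b0000.
P'2: 0b1100 ⊕ 0b1110 ⊕ 0b1111 = 0b1101.
P'3: 0b0010 ⊕ 0b1001 ⊕ 0b0101 = 0b1110.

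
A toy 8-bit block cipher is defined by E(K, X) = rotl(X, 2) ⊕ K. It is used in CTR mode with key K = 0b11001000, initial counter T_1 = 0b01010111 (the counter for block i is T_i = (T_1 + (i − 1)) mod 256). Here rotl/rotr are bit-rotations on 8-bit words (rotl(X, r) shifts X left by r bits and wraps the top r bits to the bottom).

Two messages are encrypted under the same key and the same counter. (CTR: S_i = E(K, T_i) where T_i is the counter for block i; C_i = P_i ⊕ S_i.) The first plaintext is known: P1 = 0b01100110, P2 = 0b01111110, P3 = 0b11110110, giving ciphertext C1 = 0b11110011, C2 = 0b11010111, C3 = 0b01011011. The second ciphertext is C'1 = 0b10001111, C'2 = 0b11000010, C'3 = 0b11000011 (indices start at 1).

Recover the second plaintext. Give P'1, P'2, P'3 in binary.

In CTR with a reused counter, both messages share the same keystream S_i, so C_i ⊕ C'_i = P_i ⊕ P'_i and thus P'_i = P_i ⊕ C_i ⊕ C'_i.
P'1: 0b01100110 ⊕ 0b11110011 ⊕ 0b10001111 = 0b00011010.
P'2: 0b01111110 ⊕ 0b11010111 ⊕ 0b11000010 = 0b01101011.
P'3: 0b11110110 ⊕ 0b01011011 ⊕ 0b11000011 = 0b01101110.

P'1 = 0b00011010, P'2 = 0b01101011, P'3 = 0b01101110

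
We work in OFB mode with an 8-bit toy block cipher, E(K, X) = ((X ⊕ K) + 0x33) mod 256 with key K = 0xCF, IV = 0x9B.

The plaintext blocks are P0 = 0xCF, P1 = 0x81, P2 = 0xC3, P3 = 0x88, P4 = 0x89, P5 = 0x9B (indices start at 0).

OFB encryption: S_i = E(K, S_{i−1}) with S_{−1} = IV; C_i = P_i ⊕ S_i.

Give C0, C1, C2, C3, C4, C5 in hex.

C0: S = E(K, 0x9B) = 0x87; 0xCF ⊕ 0x87 = 0x48.
C1: S = E(K, 0x87) = 0x7B; 0x81 ⊕ 0x7B = 0xFA.
C2: S = E(K, 0x7B) = 0xE7; 0xC3 ⊕ 0xE7 = 0x24.
C3: S = E(K, 0xE7) = 0x5B; 0x88 ⊕ 0x5B = 0xD3.
C4: S = E(K, 0x5B) = 0xC7; 0x89 ⊕ 0xC7 = 0x4E.
C5: S = E(K, 0xC7) = 0x3B; 0x9B ⊕ 0x3B = 0xA0.

C0 = 0x48, C1 = 0xFA, C2 = 0x24, C3 = 0xD3, C4 = 0x4E, C5 = 0xA0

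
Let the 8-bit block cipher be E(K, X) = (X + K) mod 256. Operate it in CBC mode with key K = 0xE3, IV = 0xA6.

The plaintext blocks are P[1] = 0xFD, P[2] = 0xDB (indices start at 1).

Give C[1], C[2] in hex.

CBC encryption: C_i = E(K, P_i ⊕ C_{i−1}), with C_{0} = IV.
C[1]: P[1] ⊕ 0xA6 = 0x5B; E(K, 0x5B) = 0x3E.
C[2]: P[2] ⊕ 0x3E = 0xE5; E(K, 0xE5) = 0xC8.

C[1] = 0x3E, C[2] = 0xC8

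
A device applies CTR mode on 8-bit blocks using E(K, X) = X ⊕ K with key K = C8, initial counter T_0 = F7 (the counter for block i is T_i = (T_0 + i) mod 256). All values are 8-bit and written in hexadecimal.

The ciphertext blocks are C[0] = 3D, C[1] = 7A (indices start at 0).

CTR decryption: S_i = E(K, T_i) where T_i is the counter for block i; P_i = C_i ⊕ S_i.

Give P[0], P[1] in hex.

P[0] = 02, P[1] = 4A

P[0]: T = F7, S = E(K, T) = 3F; 3D ⊕ 3F = 02.
P[1]: T = F8, S = E(K, T) = 30; 7A ⊕ 30 = 4A.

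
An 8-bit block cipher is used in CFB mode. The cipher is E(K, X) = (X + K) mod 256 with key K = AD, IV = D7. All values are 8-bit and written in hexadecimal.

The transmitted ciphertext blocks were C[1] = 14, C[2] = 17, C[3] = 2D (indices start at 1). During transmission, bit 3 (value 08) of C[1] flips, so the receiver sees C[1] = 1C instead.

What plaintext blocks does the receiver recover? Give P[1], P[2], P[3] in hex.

CFB decryption: P_i = C_i ⊕ E(K, C_{i−1}), with C_{0} = IV.
Only C[1] changed, to 1C. In CFB, a change in C_i flips the same bit in P_i and garbles P_{i+1}. Decrypting the received ciphertext:
P[1]: E(K, D7) = 84; 1C ⊕ 84 = 98.
P[2]: E(K, 1C) = C9; 17 ⊕ C9 = DE.
P[3]: E(K, 17) = C4; 2D ⊕ C4 = E9.
Blocks that differ from the original plaintext: P[1], P[2].

P[1] = 98, P[2] = DE, P[3] = E9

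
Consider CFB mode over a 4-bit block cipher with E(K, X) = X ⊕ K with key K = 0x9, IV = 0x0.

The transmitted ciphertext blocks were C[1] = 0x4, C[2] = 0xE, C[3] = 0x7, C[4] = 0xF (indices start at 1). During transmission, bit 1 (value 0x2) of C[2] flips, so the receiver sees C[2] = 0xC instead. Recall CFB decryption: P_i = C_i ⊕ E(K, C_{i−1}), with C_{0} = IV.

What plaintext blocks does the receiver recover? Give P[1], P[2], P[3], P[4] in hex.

Only C[2] changed, to 0xC. In CFB, a change in C_i flips the same bit in P_i and garbles P_{i+1}. Decrypting the received ciphertext:
P[1]: E(K, 0x0) = 0x9; 0x4 ⊕ 0x9 = 0xD.
P[2]: E(K, 0x4) = 0xD; 0xC ⊕ 0xD = 0x1.
P[3]: E(K, 0xC) = 0x5; 0x7 ⊕ 0x5 = 0x2.
P[4]: E(K, 0x7) = 0xE; 0xF ⊕ 0xE = 0x1.
Blocks that differ from the original plaintext: P[2], P[3].

P[1] = 0xD, P[2] = 0x1, P[3] = 0x2, P[4] = 0x1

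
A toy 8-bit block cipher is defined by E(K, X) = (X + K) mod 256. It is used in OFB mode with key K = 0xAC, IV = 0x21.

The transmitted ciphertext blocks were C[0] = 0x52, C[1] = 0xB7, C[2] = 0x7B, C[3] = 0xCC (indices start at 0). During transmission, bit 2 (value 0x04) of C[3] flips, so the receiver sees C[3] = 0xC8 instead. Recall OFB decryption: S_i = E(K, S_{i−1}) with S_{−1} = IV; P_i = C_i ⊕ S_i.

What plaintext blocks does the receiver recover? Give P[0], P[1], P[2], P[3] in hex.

Only C[3] changed, to 0xC8. In OFB, a change in C_i flips the same bit in P_i only; the keystream is unaffected. Decrypting the received ciphertext:
P[0]: S = E(K, 0x21) = 0xCD; 0x52 ⊕ 0xCD = 0x9F.
P[1]: S = E(K, 0xCD) = 0x79; 0xB7 ⊕ 0x79 = 0xCE.
P[2]: S = E(K, 0x79) = 0x25; 0x7B ⊕ 0x25 = 0x5E.
P[3]: S = E(K, 0x25) = 0xD1; 0xC8 ⊕ 0xD1 = 0x19.
Blocks that differ from the original plaintext: P[3].

P[0] = 0x9F, P[1] = 0xCE, P[2] = 0x5E, P[3] = 0x19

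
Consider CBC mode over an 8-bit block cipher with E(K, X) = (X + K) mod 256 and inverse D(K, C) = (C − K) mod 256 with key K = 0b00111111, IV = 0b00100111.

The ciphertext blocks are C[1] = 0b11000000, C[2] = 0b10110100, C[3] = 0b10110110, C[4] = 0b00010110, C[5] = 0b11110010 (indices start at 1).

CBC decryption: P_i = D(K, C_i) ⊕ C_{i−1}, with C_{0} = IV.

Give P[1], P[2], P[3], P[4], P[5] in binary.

P[1]: D(K, 0b11000000) = 0b10000001; 0b10000001 ⊕ 0b00100111 = 0b10100110.
P[2]: D(K, 0b10110100) = 0b01110101; 0b01110101 ⊕ 0b11000000 = 0b10110101.
P[3]: D(K, 0b10110110) = 0b01110111; 0b01110111 ⊕ 0b10110100 = 0b11000011.
P[4]: D(K, 0b00010110) = 0b11010111; 0b11010111 ⊕ 0b10110110 = 0b01100001.
P[5]: D(K, 0b11110010) = 0b10110011; 0b10110011 ⊕ 0b00010110 = 0b10100101.

P[1] = 0b10100110, P[2] = 0b10110101, P[3] = 0b11000011, P[4] = 0b01100001, P[5] = 0b10100101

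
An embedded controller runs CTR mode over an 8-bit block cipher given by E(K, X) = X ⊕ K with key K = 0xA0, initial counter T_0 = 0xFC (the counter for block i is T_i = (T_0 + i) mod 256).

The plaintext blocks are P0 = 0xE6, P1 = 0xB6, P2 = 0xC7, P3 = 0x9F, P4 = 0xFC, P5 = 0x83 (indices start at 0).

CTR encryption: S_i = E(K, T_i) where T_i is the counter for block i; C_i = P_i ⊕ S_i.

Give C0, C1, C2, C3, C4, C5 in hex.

C0 = 0xBA, C1 = 0xEB, C2 = 0x99, C3 = 0xC0, C4 = 0x5C, C5 = 0x22

C0: T = 0xFC, S = E(K, T) = 0x5C; 0xE6 ⊕ 0x5C = 0xBA.
C1: T = 0xFD, S = E(K, T) = 0x5D; 0xB6 ⊕ 0x5D = 0xEB.
C2: T = 0xFE, S = E(K, T) = 0x5E; 0xC7 ⊕ 0x5E = 0x99.
C3: T = 0xFF, S = E(K, T) = 0x5F; 0x9F ⊕ 0x5F = 0xC0.
C4: T = 0x00, S = E(K, T) = 0xA0; 0xFC ⊕ 0xA0 = 0x5C.
C5: T = 0x01, S = E(K, T) = 0xA1; 0x83 ⊕ 0xA1 = 0x22.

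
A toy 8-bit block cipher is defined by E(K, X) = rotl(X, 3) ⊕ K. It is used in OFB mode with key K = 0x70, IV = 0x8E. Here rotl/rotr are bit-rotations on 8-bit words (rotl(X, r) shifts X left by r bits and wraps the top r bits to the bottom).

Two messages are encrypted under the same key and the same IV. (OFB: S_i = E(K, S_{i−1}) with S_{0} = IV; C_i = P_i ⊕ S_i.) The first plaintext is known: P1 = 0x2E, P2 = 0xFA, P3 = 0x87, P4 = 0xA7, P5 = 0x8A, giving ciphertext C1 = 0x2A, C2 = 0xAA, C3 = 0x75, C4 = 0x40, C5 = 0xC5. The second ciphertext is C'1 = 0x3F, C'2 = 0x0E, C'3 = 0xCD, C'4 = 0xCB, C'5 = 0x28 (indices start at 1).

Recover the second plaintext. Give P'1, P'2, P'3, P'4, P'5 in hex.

P'1 = 0x3B, P'2 = 0x5E, P'3 = 0x3F, P'4 = 0x2C, P'5 = 0x67

In OFB with a reused IV, both messages share the same keystream S_i, so C_i ⊕ C'_i = P_i ⊕ P'_i and thus P'_i = P_i ⊕ C_i ⊕ C'_i.
P'1: 0x2E ⊕ 0x2A ⊕ 0x3F = 0x3B.
P'2: 0xFA ⊕ 0xAA ⊕ 0x0E = 0x5E.
P'3: 0x87 ⊕ 0x75 ⊕ 0xCD = 0x3F.
P'4: 0xA7 ⊕ 0x40 ⊕ 0xCB = 0x2C.
P'5: 0x8A ⊕ 0xC5 ⊕ 0x28 = 0x67.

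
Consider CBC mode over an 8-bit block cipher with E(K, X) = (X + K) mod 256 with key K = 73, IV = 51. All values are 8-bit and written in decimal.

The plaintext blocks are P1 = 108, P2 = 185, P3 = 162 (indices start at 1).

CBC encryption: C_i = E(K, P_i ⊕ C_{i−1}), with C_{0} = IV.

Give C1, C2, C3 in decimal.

C1: P1 ⊕ 51 = 95; E(K, 95) = 168.
C2: P2 ⊕ 168 = 17; E(K, 17) = 90.
C3: P3 ⊕ 90 = 248; E(K, 248) = 65.

C1 = 168, C2 = 90, C3 = 65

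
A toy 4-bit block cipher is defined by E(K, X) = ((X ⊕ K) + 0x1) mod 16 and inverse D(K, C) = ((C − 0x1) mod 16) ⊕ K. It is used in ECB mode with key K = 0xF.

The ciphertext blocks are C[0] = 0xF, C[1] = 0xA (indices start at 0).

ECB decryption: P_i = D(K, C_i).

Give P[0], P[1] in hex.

P[0]: D(K, 0xF) = 0x1.
P[1]: D(K, 0xA) = 0x6.

P[0] = 0x1, P[1] = 0x6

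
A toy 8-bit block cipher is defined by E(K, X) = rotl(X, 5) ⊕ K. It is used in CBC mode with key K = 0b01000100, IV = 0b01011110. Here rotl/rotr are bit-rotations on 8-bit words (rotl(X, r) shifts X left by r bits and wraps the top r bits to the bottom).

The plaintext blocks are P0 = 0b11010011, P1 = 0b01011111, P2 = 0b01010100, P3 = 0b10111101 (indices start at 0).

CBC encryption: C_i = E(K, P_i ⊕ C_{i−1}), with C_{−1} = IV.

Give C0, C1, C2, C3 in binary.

C0: P0 ⊕ 0b01011110 = 0b10001101; E(K, 0b10001101) = 0b11110101.
C1: P1 ⊕ 0b11110101 = 0b10101010; E(K, 0b10101010) = 0b00010001.
C2: P2 ⊕ 0b00010001 = 0b01000101; E(K, 0b01000101) = 0b11101100.
C3: P3 ⊕ 0b11101100 = 0b01010001; E(K, 0b01010001) = 0b01101110.

C0 = 0b11110101, C1 = 0b00010001, C2 = 0b11101100, C3 = 0b01101110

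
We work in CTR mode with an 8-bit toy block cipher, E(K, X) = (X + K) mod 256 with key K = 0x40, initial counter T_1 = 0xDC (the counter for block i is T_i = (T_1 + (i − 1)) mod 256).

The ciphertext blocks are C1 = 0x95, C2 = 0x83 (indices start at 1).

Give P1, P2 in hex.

P1 = 0x89, P2 = 0x9E

CTR decryption: S_i = E(K, T_i) where T_i is the counter for block i; P_i = C_i ⊕ S_i.
P1: T = 0xDC, S = E(K, T) = 0x1C; 0x95 ⊕ 0x1C = 0x89.
P2: T = 0xDD, S = E(K, T) = 0x1D; 0x83 ⊕ 0x1D = 0x9E.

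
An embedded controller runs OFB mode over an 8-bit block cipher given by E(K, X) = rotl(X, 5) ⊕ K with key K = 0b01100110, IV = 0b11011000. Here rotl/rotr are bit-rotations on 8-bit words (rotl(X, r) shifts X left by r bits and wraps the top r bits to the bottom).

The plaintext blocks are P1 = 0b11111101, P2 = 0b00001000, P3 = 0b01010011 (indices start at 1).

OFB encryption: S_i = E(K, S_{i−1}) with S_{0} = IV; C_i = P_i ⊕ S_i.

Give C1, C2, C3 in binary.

C1 = 0b10000000, C2 = 0b11000001, C3 = 0b00001100

C1: S = E(K, 0b11011000) = 0b01111101; 0b11111101 ⊕ 0b01111101 = 0b10000000.
C2: S = E(K, 0b01111101) = 0b11001001; 0b00001000 ⊕ 0b11001001 = 0b11000001.
C3: S = E(K, 0b11001001) = 0b01011111; 0b01010011 ⊕ 0b01011111 = 0b00001100.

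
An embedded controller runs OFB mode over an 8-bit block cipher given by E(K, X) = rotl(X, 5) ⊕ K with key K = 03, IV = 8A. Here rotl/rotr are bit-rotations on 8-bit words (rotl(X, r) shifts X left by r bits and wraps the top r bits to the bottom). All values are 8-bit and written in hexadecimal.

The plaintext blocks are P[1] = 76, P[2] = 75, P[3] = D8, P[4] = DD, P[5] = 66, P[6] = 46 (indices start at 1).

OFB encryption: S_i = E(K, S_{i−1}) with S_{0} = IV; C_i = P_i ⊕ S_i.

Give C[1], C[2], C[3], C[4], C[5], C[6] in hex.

C[1] = 24, C[2] = 3C, C[3] = F2, C[4] = 9B, C[5] = AD, C[6] = 3C

C[1]: S = E(K, 8A) = 52; 76 ⊕ 52 = 24.
C[2]: S = E(K, 52) = 49; 75 ⊕ 49 = 3C.
C[3]: S = E(K, 49) = 2A; D8 ⊕ 2A = F2.
C[4]: S = E(K, 2A) = 46; DD ⊕ 46 = 9B.
C[5]: S = E(K, 46) = CB; 66 ⊕ CB = AD.
C[6]: S = E(K, CB) = 7A; 46 ⊕ 7A = 3C.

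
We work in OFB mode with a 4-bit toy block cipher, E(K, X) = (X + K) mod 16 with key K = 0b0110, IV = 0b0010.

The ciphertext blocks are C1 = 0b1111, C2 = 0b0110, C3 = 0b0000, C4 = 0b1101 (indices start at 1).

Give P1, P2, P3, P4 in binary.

OFB decryption: S_i = E(K, S_{i−1}) with S_{0} = IV; P_i = C_i ⊕ S_i.
P1: S = E(K, 0b0010) = 0b1000; 0b1111 ⊕ 0b1000 = 0b0111.
P2: S = E(K, 0b1000) = 0b1110; 0b0110 ⊕ 0b1110 = 0b1000.
P3: S = E(K, 0b1110) = 0b0100; 0b0000 ⊕ 0b0100 = 0b0100.
P4: S = E(K, 0b0100) = 0b1010; 0b1101 ⊕ 0b1010 = 0b0111.

P1 = 0b0111, P2 = 0b1000, P3 = 0b0100, P4 = 0b0111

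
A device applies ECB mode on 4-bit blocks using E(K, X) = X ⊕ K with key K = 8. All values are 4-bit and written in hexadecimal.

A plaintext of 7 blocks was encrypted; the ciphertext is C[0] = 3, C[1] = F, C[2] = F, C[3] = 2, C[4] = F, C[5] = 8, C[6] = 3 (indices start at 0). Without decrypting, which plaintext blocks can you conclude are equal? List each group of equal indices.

ECB encrypts each block independently with the same key, so equal ciphertext blocks imply equal plaintext blocks.
C[0] = C[6] = 3, so P[0] = P[6].
C[1] = C[2] = C[4] = F, so P[1] = P[2] = P[4].

P[0] = P[6]; P[1] = P[2] = P[4]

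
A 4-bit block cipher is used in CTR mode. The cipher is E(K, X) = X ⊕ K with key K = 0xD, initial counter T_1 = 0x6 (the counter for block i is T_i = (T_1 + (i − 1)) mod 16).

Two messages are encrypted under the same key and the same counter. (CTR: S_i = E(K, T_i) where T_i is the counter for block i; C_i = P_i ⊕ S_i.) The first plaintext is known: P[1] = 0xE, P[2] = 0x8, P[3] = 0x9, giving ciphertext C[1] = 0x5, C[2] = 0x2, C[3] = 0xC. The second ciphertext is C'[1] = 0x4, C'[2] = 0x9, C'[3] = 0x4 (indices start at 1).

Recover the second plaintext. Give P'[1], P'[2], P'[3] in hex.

P'[1] = 0xF, P'[2] = 0x3, P'[3] = 0x1

In CTR with a reused counter, both messages share the same keystream S_i, so C_i ⊕ C'_i = P_i ⊕ P'_i and thus P'_i = P_i ⊕ C_i ⊕ C'_i.
P'[1]: 0xE ⊕ 0x5 ⊕ 0x4 = 0xF.
P'[2]: 0x8 ⊕ 0x2 ⊕ 0x9 = 0x3.
P'[3]: 0x9 ⊕ 0xC ⊕ 0x4 = 0x1.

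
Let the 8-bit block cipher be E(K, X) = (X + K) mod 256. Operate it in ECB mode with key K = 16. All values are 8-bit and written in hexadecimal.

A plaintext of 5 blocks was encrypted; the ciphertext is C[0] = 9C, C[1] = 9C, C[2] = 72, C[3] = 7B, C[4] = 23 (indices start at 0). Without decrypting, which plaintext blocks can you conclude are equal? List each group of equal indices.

ECB encrypts each block independently with the same key, so equal ciphertext blocks imply equal plaintext blocks.
C[0] = C[1] = 9C, so P[0] = P[1].

P[0] = P[1]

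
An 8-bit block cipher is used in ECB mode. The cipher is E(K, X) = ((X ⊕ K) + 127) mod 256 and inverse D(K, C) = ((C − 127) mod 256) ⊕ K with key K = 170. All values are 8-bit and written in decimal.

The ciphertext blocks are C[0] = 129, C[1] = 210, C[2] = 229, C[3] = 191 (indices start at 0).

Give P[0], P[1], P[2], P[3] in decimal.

P[0] = 168, P[1] = 249, P[2] = 204, P[3] = 234

ECB decryption: P_i = D(K, C_i).
P[0]: D(K, 129) = 168.
P[1]: D(K, 210) = 249.
P[2]: D(K, 229) = 204.
P[3]: D(K, 191) = 234.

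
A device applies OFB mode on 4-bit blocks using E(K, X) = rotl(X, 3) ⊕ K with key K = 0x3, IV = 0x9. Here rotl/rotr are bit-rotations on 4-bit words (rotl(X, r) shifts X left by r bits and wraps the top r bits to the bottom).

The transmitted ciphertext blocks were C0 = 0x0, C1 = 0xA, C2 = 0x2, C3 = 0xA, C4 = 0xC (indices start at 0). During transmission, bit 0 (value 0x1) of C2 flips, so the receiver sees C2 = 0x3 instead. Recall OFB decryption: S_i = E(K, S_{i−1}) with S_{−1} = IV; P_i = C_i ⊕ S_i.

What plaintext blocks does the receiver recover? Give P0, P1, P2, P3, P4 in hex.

P0 = 0xF, P1 = 0x6, P2 = 0x6, P3 = 0x3, P4 = 0x3

Only C2 changed, to 0x3. In OFB, a change in C_i flips the same bit in P_i only; the keystream is unaffected. Decrypting the received ciphertext:
P0: S = E(K, 0x9) = 0xF; 0x0 ⊕ 0xF = 0xF.
P1: S = E(K, 0xF) = 0xC; 0xA ⊕ 0xC = 0x6.
P2: S = E(K, 0xC) = 0x5; 0x3 ⊕ 0x5 = 0x6.
P3: S = E(K, 0x5) = 0x9; 0xA ⊕ 0x9 = 0x3.
P4: S = E(K, 0x9) = 0xF; 0xC ⊕ 0xF = 0x3.
Blocks that differ from the original plaintext: P2.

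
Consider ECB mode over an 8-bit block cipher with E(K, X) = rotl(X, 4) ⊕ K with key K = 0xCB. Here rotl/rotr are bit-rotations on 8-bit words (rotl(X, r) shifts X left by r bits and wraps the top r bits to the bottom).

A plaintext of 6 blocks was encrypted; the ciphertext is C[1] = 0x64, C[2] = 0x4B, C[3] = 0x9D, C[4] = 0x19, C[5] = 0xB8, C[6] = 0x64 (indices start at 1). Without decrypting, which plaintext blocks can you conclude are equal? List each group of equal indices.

ECB encrypts each block independently with the same key, so equal ciphertext blocks imply equal plaintext blocks.
C[1] = C[6] = 0x64, so P[1] = P[6].

P[1] = P[6]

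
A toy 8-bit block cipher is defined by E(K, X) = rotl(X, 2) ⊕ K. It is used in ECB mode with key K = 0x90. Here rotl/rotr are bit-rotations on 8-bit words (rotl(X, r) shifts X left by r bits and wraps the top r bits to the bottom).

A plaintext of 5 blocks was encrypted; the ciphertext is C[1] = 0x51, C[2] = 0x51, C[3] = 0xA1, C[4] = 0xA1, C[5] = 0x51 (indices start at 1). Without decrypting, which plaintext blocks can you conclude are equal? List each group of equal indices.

P[1] = P[2] = P[5]; P[3] = P[4]

ECB encrypts each block independently with the same key, so equal ciphertext blocks imply equal plaintext blocks.
C[1] = C[2] = C[5] = 0x51, so P[1] = P[2] = P[5].
C[3] = C[4] = 0xA1, so P[3] = P[4].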